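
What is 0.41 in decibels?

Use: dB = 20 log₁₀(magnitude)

dB = 20 log₁₀(0.41) = -7.7 dB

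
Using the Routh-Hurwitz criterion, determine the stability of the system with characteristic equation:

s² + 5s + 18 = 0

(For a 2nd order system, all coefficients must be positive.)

Coefficients: 1, 5, 18. All positive, so system is stable.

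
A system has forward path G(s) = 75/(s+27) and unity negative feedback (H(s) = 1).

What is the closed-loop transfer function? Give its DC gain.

T(s) = G/(1+GH) = [75/(s+27)] / [1 + 75/(s+27)] = 75/(s+27+75) = 75/(s+102). DC gain = 75/102 = 0.7353.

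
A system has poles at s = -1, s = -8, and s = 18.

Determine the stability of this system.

Pole(s) at s = 18 are not in the left half-plane. System is unstable.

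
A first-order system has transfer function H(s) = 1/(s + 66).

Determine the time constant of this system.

For H(s) = 1/(s + 1/τ), the pole is at -1/τ = -66, so τ = 1/66 = 0.0152 s.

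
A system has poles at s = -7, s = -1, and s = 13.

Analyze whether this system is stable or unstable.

Pole(s) at s = 13 are not in the left half-plane. System is unstable.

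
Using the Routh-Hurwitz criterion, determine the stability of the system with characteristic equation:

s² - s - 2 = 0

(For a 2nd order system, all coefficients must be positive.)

Coefficients: 1, -1, -2. b=-1, c=-2 not positive, so system is unstable.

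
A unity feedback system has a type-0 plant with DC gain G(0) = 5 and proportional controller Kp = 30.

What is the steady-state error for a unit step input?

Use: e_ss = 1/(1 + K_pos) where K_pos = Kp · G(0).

K_pos = Kp · G(0) = 30 × 5 = 150. e_ss = 1/(1 + 150) = 0.0066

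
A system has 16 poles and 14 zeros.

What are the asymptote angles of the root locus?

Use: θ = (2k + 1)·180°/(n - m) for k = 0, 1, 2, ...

n - m = 16 - 14 = 2. Angles: θk = (2k + 1)·180°/2 = 90°, 270°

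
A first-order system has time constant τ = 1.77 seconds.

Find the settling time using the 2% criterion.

For first-order system, 2% settling time ≈ 4τ = 4 × 1.77 = 7.08 s.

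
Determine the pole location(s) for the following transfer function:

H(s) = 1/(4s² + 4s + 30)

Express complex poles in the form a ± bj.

Discriminant = 4² - 4×4×30 = 16 - 480 = -464 < 0, so the poles are a complex conjugate pair s = (-4 ± j√464)/(2×4). Real part = -4/(2×4) = -4/8 = -0.5; imaginary part = ±√464/(2×4) ≈ 2.6926. Poles: s = -0.5 ± 2.6926j.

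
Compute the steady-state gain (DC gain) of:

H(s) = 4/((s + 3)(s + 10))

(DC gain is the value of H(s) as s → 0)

DC gain = H(0) = 4/(3 × 10) = 4/30 = 0.1333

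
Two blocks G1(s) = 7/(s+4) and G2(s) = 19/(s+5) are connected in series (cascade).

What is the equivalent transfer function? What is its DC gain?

Series: multiply transfer functions. G_eq = 7/(s+4) × 19/(s+5) = 133/((s+4)(s+5)). DC gain = 133/(4×5) = 6.65.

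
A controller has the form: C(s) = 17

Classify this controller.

This is a Proportional (P) controller.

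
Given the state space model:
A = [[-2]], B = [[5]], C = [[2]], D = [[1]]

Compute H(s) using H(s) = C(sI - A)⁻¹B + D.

(sI - A)⁻¹ = 1/(s + 2). H(s) = 2×5/(s + 2) + 1 = (s + 12)/(s + 2).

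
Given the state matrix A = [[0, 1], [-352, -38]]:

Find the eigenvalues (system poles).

det(A - λI) = λ² - (-38)λ + 352 = (λ - (-22))(λ - (-16)). Eigenvalues: -22, -16.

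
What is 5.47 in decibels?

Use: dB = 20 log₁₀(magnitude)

dB = 20 log₁₀(5.47) = 14.8 dB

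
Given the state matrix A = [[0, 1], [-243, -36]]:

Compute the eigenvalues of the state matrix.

det(A - λI) = λ² - (-36)λ + 243 = (λ - (-27))(λ - (-9)). Eigenvalues: -27, -9.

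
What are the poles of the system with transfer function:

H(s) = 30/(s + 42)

Pole is where denominator = 0: s + 42 = 0, so s = -42.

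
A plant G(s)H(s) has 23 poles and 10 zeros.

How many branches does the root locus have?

Root locus has n branches where n = number of poles = 23.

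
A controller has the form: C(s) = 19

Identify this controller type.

This is a Proportional (P) controller.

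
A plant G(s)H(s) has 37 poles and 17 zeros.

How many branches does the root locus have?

Root locus has n branches where n = number of poles = 37.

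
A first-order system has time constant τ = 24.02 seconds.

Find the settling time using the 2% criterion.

For first-order system, 2% settling time ≈ 4τ = 4 × 24.02 = 96.08 s.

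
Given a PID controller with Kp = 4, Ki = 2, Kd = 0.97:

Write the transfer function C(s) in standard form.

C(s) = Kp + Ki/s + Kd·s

Substituting values: C(s) = 4 + 2/s + 0.97s = (0.97s² + 4s + 2)/s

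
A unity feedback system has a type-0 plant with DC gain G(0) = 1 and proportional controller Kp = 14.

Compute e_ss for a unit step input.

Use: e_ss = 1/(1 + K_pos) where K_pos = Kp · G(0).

K_pos = Kp · G(0) = 14 × 1 = 14. e_ss = 1/(1 + 14) = 0.0667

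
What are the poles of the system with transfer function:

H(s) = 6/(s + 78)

Pole is where denominator = 0: s + 78 = 0, so s = -78.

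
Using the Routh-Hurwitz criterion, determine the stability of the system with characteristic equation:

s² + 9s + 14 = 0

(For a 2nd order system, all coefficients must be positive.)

Coefficients: 1, 9, 14. All positive, so system is stable.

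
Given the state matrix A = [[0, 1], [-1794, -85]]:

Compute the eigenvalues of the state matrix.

det(A - λI) = λ² - (-85)λ + 1794 = (λ - (-39))(λ - (-46)). Eigenvalues: -39, -46.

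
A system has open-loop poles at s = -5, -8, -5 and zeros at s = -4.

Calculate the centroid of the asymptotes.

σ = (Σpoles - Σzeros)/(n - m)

σ = (Σpoles - Σzeros)/(n - m) = (-18 - (-4))/(3 - 1) = -14/2 = -7.0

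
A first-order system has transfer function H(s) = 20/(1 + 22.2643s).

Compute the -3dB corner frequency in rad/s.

Corner frequency = 1/τ = 1/22.2643 = 0.045 rad/s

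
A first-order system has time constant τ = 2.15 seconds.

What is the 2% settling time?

For first-order system, 2% settling time ≈ 4τ = 4 × 2.15 = 8.6 s.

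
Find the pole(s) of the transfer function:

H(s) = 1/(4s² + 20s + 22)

Discriminant = 20² - 4×4×22 = 400 - 352 = 48 > 0, so two distinct real poles. Using quadratic formula: s = (-20 ± √48)/(2×4) = (-20 ± √48)/8, with √48 ≈ 6.9282. s₁ ≈ -1.6340, s₂ ≈ -3.3660. Poles: s₁ = -1.6340, s₂ = -3.3660.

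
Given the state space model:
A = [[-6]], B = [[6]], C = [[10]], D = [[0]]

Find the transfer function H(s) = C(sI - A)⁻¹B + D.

(sI - A)⁻¹ = 1/(s + 6). H(s) = 10 × 6/(s + 6) + 0 = 60/(s + 6).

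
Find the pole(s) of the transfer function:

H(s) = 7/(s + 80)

Pole is where denominator = 0: s + 80 = 0, so s = -80.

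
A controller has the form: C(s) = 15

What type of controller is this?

This is a Proportional (P) controller.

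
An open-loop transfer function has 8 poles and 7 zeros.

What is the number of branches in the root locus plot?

Root locus has n branches where n = number of poles = 8.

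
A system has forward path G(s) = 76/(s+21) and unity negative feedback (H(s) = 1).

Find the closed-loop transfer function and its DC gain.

T(s) = G/(1+GH) = [76/(s+21)] / [1 + 76/(s+21)] = 76/(s+21+76) = 76/(s+97). DC gain = 76/97 = 0.7835.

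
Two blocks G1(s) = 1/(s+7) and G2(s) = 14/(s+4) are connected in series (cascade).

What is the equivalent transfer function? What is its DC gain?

Series: multiply transfer functions. G_eq = 1/(s+7) × 14/(s+4) = 14/((s+7)(s+4)). DC gain = 14/(7×4) = 0.5.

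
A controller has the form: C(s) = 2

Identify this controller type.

This is a Proportional (P) controller.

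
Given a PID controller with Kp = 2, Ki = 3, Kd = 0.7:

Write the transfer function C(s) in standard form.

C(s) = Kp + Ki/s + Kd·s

Substituting values: C(s) = 2 + 3/s + 0.7s = (0.7s² + 2s + 3)/s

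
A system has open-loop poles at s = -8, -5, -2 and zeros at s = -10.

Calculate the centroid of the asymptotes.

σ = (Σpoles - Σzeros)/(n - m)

σ = (Σpoles - Σzeros)/(n - m) = (-15 - (-10))/(3 - 1) = -5/2 = -2.5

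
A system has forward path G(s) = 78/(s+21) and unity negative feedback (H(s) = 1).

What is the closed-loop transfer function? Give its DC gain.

T(s) = G/(1+GH) = [78/(s+21)] / [1 + 78/(s+21)] = 78/(s+21+78) = 78/(s+99). DC gain = 78/99 = 0.7879.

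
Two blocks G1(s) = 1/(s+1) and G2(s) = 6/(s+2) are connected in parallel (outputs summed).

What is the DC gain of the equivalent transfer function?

Parallel: G_eq = G1 + G2. DC gain = G1(0) + G2(0) = 1/1 + 6/2 = 1 + 3 = 4.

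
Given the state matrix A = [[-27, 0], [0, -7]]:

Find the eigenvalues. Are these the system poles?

For diagonal matrix, eigenvalues are diagonal entries: λ₁ = -27, λ₂ = -7. Eigenvalues of A = system poles.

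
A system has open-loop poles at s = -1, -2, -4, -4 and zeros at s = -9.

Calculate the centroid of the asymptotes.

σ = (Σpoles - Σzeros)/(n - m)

σ = (Σpoles - Σzeros)/(n - m) = (-11 - (-9))/(4 - 1) = -2/3 = -0.67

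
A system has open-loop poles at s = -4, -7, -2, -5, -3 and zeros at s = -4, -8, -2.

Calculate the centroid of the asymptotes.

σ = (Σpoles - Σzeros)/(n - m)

σ = (Σpoles - Σzeros)/(n - m) = (-21 - (-14))/(5 - 3) = -7/2 = -3.5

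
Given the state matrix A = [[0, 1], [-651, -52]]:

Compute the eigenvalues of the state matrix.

det(A - λI) = λ² - (-52)λ + 651 = (λ - (-31))(λ - (-21)). Eigenvalues: -31, -21.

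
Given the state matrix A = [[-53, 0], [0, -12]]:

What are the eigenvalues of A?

For diagonal matrix, eigenvalues are diagonal entries: λ₁ = -53, λ₂ = -12.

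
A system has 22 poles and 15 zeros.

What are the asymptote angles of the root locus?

n - m = 22 - 15 = 7. Angles: θk = (2k + 1)·180°/7 = 25.71°, 77.14°, 128.57°, 180°, 231.43°, 282.86°, 334.29°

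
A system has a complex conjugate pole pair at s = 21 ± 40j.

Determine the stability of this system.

Real part of poles is 21 (> 0, right half-plane). Unstable.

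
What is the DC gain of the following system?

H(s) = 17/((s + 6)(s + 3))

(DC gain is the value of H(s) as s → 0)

DC gain = H(0) = 17/(6 × 3) = 17/18 = 0.9444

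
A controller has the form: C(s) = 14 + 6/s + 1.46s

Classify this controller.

This is a Proportional-Integral-Derivative (PID) controller.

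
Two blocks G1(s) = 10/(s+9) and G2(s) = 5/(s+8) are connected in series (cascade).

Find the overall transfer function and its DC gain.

Series: multiply transfer functions. G_eq = 10/(s+9) × 5/(s+8) = 50/((s+9)(s+8)). DC gain = 50/(9×8) = 0.6944.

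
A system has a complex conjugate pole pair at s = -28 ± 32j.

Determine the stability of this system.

Real part of poles is -28 (< 0, left half-plane). Stable.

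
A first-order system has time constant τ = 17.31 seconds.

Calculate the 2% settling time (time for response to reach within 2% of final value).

For first-order system, 2% settling time ≈ 4τ = 4 × 17.31 = 69.24 s.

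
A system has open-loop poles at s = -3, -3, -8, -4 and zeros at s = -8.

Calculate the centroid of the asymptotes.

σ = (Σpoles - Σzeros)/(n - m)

σ = (Σpoles - Σzeros)/(n - m) = (-18 - (-8))/(4 - 1) = -10/3 = -3.33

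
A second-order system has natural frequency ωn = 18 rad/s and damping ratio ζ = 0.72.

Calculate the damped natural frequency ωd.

ωd = ωn√(1 - ζ²) = 18√(1 - 0.72²) = 12.49 rad/s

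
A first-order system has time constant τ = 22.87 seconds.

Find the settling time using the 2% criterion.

For first-order system, 2% settling time ≈ 4τ = 4 × 22.87 = 91.48 s.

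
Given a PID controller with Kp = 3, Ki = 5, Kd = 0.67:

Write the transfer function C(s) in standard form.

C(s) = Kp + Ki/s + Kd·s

Substituting values: C(s) = 3 + 5/s + 0.67s = (0.67s² + 3s + 5)/s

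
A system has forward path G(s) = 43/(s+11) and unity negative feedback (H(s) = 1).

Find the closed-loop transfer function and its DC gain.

T(s) = G/(1+GH) = [43/(s+11)] / [1 + 43/(s+11)] = 43/(s+11+43) = 43/(s+54). DC gain = 43/54 = 0.7963.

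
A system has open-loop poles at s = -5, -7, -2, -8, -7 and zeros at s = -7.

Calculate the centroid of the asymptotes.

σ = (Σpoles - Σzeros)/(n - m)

σ = (Σpoles - Σzeros)/(n - m) = (-29 - (-7))/(5 - 1) = -22/4 = -5.5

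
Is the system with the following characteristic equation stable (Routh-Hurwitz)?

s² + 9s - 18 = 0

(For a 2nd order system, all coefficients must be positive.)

Coefficients: 1, 9, -18. c=-18 not positive, so system is unstable.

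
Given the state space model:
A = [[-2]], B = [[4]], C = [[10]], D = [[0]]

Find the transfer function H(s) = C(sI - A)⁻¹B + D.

(sI - A)⁻¹ = 1/(s + 2). H(s) = 10 × 4/(s + 2) + 0 = 40/(s + 2).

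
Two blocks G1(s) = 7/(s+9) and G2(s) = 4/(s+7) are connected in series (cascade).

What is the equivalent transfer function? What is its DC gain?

Series: multiply transfer functions. G_eq = 7/(s+9) × 4/(s+7) = 28/((s+9)(s+7)). DC gain = 28/(9×7) = 0.4444.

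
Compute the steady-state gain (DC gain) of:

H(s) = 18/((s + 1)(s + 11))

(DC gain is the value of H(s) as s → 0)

DC gain = H(0) = 18/(1 × 11) = 18/11 = 1.6364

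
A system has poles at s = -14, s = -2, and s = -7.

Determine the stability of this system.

All poles are in the left half-plane. System is stable.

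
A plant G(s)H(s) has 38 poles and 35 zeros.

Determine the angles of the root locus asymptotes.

n - m = 38 - 35 = 3. Angles: θk = (2k + 1)·180°/3 = 60°, 180°, 300°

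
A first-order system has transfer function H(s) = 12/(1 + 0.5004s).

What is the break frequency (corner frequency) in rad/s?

Corner frequency = 1/τ = 1/0.5004 = 1.998 rad/s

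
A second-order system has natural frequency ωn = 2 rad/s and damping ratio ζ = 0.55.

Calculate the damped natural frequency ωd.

ωd = ωn√(1 - ζ²) = 2√(1 - 0.55²) = 1.67 rad/s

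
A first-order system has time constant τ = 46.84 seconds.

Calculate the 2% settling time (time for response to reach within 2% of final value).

For first-order system, 2% settling time ≈ 4τ = 4 × 46.84 = 187.36 s.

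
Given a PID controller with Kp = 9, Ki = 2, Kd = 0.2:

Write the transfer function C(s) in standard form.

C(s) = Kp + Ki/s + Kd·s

Substituting values: C(s) = 9 + 2/s + 0.2s = (0.2s² + 9s + 2)/s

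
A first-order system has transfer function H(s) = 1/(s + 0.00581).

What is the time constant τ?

For H(s) = 1/(s + 1/τ), the pole is at -1/τ = -0.00581, so τ = 1/0.00581 = 172.1 s.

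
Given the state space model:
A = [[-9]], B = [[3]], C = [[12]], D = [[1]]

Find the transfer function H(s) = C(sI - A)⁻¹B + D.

(sI - A)⁻¹ = 1/(s + 9). H(s) = 12×3/(s + 9) + 1 = (s + 45)/(s + 9).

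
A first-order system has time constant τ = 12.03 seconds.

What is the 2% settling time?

For first-order system, 2% settling time ≈ 4τ = 4 × 12.03 = 48.12 s.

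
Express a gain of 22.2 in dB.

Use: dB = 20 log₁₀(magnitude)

dB = 20 log₁₀(22.2) = 26.9 dB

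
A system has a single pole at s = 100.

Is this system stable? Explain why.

Pole at s = 100 is in the right half-plane. Unstable.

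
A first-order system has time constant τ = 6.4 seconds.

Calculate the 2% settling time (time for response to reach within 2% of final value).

For first-order system, 2% settling time ≈ 4τ = 4 × 6.4 = 25.6 s.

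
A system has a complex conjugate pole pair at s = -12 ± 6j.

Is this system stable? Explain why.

Real part of poles is -12 (< 0, left half-plane). Stable.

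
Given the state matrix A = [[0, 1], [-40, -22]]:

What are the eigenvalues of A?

det(A - λI) = λ² - (-22)λ + 40 = (λ - (-20))(λ - (-2)). Eigenvalues: -20, -2.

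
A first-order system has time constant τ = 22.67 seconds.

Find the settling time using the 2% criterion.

For first-order system, 2% settling time ≈ 4τ = 4 × 22.67 = 90.68 s.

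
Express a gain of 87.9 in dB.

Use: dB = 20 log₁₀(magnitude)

dB = 20 log₁₀(87.9) = 38.9 dB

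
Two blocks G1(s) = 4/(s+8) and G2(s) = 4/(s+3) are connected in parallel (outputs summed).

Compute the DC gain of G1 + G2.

Parallel: G_eq = G1 + G2. DC gain = G1(0) + G2(0) = 4/8 + 4/3 = 0.5 + 1.3333 = 1.8333.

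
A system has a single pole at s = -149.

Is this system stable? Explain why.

Pole at s = -149 is in the left half-plane. Stable.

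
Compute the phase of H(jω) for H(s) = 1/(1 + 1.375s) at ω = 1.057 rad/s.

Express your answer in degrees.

Phase = -arctan(ωτ) = -arctan(1.057 × 1.375) = -55.5°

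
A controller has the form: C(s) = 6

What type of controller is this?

This is a Proportional (P) controller.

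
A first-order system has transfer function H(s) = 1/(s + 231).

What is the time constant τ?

For H(s) = 1/(s + 1/τ), the pole is at -1/τ = -231, so τ = 1/231 = 0.0043 s.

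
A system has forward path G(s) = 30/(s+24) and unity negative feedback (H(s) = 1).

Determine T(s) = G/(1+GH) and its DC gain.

T(s) = G/(1+GH) = [30/(s+24)] / [1 + 30/(s+24)] = 30/(s+24+30) = 30/(s+54). DC gain = 30/54 = 0.5556.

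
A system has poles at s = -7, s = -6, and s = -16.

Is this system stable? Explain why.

All poles are in the left half-plane. System is stable.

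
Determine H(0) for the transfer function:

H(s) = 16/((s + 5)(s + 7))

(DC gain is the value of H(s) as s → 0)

DC gain = H(0) = 16/(5 × 7) = 16/35 = 0.4571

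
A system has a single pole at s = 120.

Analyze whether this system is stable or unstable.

Pole at s = 120 is in the right half-plane. Unstable.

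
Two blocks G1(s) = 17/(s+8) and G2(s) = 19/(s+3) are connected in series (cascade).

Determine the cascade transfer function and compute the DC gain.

Series: multiply transfer functions. G_eq = 17/(s+8) × 19/(s+3) = 323/((s+8)(s+3)). DC gain = 323/(8×3) = 13.4583.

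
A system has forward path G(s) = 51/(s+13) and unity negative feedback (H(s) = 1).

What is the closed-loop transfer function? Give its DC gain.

T(s) = G/(1+GH) = [51/(s+13)] / [1 + 51/(s+13)] = 51/(s+13+51) = 51/(s+64). DC gain = 51/64 = 0.796875.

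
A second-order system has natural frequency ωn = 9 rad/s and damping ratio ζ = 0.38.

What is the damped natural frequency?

ωd = ωn√(1 - ζ²) = 9√(1 - 0.38²) = 8.32 rad/s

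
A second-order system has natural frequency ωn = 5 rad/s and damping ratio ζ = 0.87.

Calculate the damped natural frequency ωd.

ωd = ωn√(1 - ζ²) = 5√(1 - 0.87²) = 2.47 rad/s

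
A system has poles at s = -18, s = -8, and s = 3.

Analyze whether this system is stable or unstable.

Pole(s) at s = 3 are not in the left half-plane. System is unstable.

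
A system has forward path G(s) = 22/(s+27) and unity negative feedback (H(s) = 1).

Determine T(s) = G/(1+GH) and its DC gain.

T(s) = G/(1+GH) = [22/(s+27)] / [1 + 22/(s+27)] = 22/(s+27+22) = 22/(s+49). DC gain = 22/49 = 0.4490.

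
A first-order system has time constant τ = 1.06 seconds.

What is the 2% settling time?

For first-order system, 2% settling time ≈ 4τ = 4 × 1.06 = 4.24 s.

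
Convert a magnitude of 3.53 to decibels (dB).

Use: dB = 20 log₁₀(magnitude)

dB = 20 log₁₀(3.53) = 11.0 dB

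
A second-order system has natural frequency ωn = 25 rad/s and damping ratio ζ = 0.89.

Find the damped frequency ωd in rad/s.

ωd = ωn√(1 - ζ²) = 25√(1 - 0.89²) = 11.4 rad/s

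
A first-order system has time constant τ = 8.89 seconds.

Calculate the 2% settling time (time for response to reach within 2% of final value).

For first-order system, 2% settling time ≈ 4τ = 4 × 8.89 = 35.56 s.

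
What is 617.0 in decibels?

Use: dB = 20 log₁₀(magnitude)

dB = 20 log₁₀(617.0) = 55.8 dB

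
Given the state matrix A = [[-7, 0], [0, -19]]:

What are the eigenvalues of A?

For diagonal matrix, eigenvalues are diagonal entries: λ₁ = -7, λ₂ = -19.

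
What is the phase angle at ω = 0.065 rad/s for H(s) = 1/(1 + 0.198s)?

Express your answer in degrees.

Phase = -arctan(ωτ) = -arctan(0.065 × 0.198) = -0.7°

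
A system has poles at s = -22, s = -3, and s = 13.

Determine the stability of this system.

Pole(s) at s = 13 are not in the left half-plane. System is unstable.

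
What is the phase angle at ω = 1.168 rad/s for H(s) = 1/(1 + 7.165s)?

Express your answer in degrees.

Phase = -arctan(ωτ) = -arctan(1.168 × 7.165) = -83.2°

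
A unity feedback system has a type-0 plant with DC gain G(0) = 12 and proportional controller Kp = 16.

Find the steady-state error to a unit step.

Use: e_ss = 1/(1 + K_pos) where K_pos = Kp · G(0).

K_pos = Kp · G(0) = 16 × 12 = 192. e_ss = 1/(1 + 192) = 0.0052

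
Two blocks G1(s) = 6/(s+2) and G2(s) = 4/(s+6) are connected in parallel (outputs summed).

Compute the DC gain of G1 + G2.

Parallel: G_eq = G1 + G2. DC gain = G1(0) + G2(0) = 6/2 + 4/6 = 3 + 0.6667 = 3.6667.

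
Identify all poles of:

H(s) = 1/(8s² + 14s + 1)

Discriminant = 14² - 4×8×1 = 196 - 32 = 164 > 0, so two distinct real poles. Using quadratic formula: s = (-14 ± √164)/(2×8) = (-14 ± √164)/16, with √164 ≈ 12.8062. s₁ ≈ -0.0746, s₂ ≈ -1.6754. Poles: s₁ = -0.0746, s₂ = -1.6754.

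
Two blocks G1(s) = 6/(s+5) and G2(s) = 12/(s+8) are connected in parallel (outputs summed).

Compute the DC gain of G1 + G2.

Parallel: G_eq = G1 + G2. DC gain = G1(0) + G2(0) = 6/5 + 12/8 = 1.2 + 1.5 = 2.7.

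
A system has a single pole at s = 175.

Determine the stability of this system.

Pole at s = 175 is in the right half-plane. Unstable.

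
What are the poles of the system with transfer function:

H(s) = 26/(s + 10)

Pole is where denominator = 0: s + 10 = 0, so s = -10.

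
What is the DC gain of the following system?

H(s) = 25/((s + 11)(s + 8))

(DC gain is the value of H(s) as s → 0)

DC gain = H(0) = 25/(11 × 8) = 25/88 = 0.2841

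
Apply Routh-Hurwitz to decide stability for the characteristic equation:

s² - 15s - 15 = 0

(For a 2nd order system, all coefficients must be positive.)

Coefficients: 1, -15, -15. b=-15, c=-15 not positive, so system is unstable.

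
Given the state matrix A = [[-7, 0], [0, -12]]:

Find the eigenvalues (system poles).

For diagonal matrix, eigenvalues are diagonal entries: λ₁ = -7, λ₂ = -12.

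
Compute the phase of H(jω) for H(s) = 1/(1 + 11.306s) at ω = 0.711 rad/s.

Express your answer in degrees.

Phase = -arctan(ωτ) = -arctan(0.711 × 11.306) = -82.9°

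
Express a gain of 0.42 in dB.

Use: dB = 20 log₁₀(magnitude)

dB = 20 log₁₀(0.42) = -7.5 dB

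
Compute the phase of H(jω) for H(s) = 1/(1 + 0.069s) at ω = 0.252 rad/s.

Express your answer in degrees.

Phase = -arctan(ωτ) = -arctan(0.252 × 0.069) = -1.0°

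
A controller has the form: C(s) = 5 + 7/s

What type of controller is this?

This is a Proportional-Integral (PI) controller.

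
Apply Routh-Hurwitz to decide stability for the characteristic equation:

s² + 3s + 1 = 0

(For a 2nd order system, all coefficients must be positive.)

Coefficients: 1, 3, 1. All positive, so system is stable.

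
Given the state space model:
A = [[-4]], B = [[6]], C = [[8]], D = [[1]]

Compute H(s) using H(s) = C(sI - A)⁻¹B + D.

(sI - A)⁻¹ = 1/(s + 4). H(s) = 8×6/(s + 4) + 1 = (s + 52)/(s + 4).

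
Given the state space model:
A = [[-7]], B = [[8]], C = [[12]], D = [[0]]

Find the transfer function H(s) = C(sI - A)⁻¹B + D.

(sI - A)⁻¹ = 1/(s + 7). H(s) = 12 × 8/(s + 7) + 0 = 96/(s + 7).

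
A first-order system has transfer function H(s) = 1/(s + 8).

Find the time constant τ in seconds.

For H(s) = 1/(s + 1/τ), the pole is at -1/τ = -8, so τ = 1/8 = 0.125 s.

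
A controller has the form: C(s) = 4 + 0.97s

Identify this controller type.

This is a Proportional-Derivative (PD) controller.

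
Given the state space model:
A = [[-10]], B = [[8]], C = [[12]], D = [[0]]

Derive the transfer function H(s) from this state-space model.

(sI - A)⁻¹ = 1/(s + 10). H(s) = 12 × 8/(s + 10) + 0 = 96/(s + 10).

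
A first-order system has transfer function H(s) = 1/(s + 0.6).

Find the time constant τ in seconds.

For H(s) = 1/(s + 1/τ), the pole is at -1/τ = -0.6, so τ = 1/0.6 = 1.6667 s.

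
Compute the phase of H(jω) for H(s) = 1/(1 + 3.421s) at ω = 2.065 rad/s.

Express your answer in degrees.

Phase = -arctan(ωτ) = -arctan(2.065 × 3.421) = -81.9°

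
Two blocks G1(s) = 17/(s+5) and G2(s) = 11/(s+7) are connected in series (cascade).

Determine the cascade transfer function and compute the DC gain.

Series: multiply transfer functions. G_eq = 17/(s+5) × 11/(s+7) = 187/((s+5)(s+7)). DC gain = 187/(5×7) = 5.3429.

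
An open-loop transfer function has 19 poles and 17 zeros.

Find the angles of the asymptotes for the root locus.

n - m = 19 - 17 = 2. Angles: θk = (2k + 1)·180°/2 = 90°, 270°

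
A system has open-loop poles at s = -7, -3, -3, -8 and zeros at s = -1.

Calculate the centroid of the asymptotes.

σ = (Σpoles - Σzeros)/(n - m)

σ = (Σpoles - Σzeros)/(n - m) = (-21 - (-1))/(4 - 1) = -20/3 = -6.67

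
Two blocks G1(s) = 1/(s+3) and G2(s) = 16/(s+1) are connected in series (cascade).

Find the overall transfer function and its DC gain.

Series: multiply transfer functions. G_eq = 1/(s+3) × 16/(s+1) = 16/((s+3)(s+1)). DC gain = 16/(3×1) = 5.3333.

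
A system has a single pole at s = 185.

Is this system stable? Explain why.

Pole at s = 185 is in the right half-plane. Unstable.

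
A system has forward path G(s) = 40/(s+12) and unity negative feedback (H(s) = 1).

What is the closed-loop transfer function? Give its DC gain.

T(s) = G/(1+GH) = [40/(s+12)] / [1 + 40/(s+12)] = 40/(s+12+40) = 40/(s+52). DC gain = 40/52 = 0.7692.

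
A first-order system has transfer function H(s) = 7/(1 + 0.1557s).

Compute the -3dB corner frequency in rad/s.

Corner frequency = 1/τ = 1/0.1557 = 6.423 rad/s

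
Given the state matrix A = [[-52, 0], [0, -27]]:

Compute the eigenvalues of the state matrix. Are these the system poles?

For diagonal matrix, eigenvalues are diagonal entries: λ₁ = -52, λ₂ = -27. Eigenvalues of A = system poles.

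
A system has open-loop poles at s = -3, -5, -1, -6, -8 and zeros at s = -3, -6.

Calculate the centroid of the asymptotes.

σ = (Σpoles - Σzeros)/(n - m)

σ = (Σpoles - Σzeros)/(n - m) = (-23 - (-9))/(5 - 2) = -14/3 = -4.67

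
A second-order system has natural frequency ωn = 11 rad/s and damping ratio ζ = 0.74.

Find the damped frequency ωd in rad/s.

ωd = ωn√(1 - ζ²) = 11√(1 - 0.74²) = 7.4 rad/s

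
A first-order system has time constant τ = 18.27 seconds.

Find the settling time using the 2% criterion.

For first-order system, 2% settling time ≈ 4τ = 4 × 18.27 = 73.08 s.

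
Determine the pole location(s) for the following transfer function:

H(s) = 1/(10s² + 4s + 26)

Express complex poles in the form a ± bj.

Discriminant = 4² - 4×10×26 = 16 - 1040 = -1024 < 0, so the poles are a complex conjugate pair s = (-4 ± j√1024)/(2×10). Real part = -4/(2×10) = -4/20 = -0.2; imaginary part = ±√1024/(2×10) = 32/20 = 1.6. Poles: s = -0.2 ± 1.6j.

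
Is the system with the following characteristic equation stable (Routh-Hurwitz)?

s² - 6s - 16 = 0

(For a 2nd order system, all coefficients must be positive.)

Coefficients: 1, -6, -16. b=-6, c=-16 not positive, so system is unstable.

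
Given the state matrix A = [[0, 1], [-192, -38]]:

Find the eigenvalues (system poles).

det(A - λI) = λ² - (-38)λ + 192 = (λ - (-32))(λ - (-6)). Eigenvalues: -32, -6.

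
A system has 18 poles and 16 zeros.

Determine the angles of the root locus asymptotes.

n - m = 18 - 16 = 2. Angles: θk = (2k + 1)·180°/2 = 90°, 270°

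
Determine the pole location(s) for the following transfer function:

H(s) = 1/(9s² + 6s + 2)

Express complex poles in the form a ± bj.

Discriminant = 6² - 4×9×2 = 36 - 72 = -36 < 0, so the poles are a complex conjugate pair s = (-6 ± j√36)/(2×9). Real part = -6/(2×9) = -6/18 ≈ -0.3333; imaginary part = ±√36/(2×9) = 6/18 ≈ 0.3333. Poles: s = -0.3333 ± 0.3333j.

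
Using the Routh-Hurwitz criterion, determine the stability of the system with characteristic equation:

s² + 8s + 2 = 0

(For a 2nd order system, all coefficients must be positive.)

Coefficients: 1, 8, 2. All positive, so system is stable.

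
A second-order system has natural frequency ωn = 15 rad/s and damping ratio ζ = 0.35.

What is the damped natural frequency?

ωd = ωn√(1 - ζ²) = 15√(1 - 0.35²) = 14.05 rad/s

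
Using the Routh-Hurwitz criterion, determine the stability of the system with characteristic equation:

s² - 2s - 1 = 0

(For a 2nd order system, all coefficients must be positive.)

Coefficients: 1, -2, -1. b=-2, c=-1 not positive, so system is unstable.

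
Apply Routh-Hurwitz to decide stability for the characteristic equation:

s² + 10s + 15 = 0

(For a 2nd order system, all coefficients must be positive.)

Coefficients: 1, 10, 15. All positive, so system is stable.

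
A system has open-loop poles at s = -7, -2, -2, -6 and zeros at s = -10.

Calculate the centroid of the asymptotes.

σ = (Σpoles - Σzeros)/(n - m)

σ = (Σpoles - Σzeros)/(n - m) = (-17 - (-10))/(4 - 1) = -7/3 = -2.33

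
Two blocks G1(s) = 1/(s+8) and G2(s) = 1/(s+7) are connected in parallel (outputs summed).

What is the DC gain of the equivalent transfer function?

Parallel: G_eq = G1 + G2. DC gain = G1(0) + G2(0) = 1/8 + 1/7 = 0.125 + 0.1429 = 0.2679.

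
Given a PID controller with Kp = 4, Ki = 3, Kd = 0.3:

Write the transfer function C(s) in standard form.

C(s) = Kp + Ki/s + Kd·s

Substituting values: C(s) = 4 + 3/s + 0.3s = (0.3s² + 4s + 3)/s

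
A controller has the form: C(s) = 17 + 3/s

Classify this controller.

This is a Proportional-Integral (PI) controller.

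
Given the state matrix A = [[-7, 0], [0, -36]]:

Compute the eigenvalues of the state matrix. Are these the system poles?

For diagonal matrix, eigenvalues are diagonal entries: λ₁ = -7, λ₂ = -36. Eigenvalues of A = system poles.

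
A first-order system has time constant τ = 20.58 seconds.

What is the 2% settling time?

For first-order system, 2% settling time ≈ 4τ = 4 × 20.58 = 82.32 s.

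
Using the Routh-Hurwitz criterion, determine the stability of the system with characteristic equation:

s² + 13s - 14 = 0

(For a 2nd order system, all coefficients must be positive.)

Coefficients: 1, 13, -14. c=-14 not positive, so system is unstable.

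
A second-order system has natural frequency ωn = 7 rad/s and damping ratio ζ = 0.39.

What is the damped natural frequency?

ωd = ωn√(1 - ζ²) = 7√(1 - 0.39²) = 6.45 rad/s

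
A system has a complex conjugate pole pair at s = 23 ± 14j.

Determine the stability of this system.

Real part of poles is 23 (> 0, right half-plane). Unstable.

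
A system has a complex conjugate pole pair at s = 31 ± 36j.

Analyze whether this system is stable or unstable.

Real part of poles is 31 (> 0, right half-plane). Unstable.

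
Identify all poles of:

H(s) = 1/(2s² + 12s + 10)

Discriminant = 12² - 4×2×10 = 144 - 80 = 64 > 0, so two distinct real poles. Using quadratic formula: s = (-12 ± √64)/(2×2) = (-12 ± √64)/4, with √64 = 8. s₁ = -4/4 = -1, s₂ = -20/4 = -5. Poles: s₁ = -1, s₂ = -5.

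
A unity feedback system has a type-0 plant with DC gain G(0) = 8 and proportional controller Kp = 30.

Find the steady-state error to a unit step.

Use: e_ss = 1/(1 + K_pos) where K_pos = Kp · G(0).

K_pos = Kp · G(0) = 30 × 8 = 240. e_ss = 1/(1 + 240) = 0.0041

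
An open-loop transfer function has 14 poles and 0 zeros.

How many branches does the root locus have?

Root locus has n branches where n = number of poles = 14.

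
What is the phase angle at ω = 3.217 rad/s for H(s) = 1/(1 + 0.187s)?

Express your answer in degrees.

Phase = -arctan(ωτ) = -arctan(3.217 × 0.187) = -31.0°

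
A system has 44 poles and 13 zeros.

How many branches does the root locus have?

Root locus has n branches where n = number of poles = 44.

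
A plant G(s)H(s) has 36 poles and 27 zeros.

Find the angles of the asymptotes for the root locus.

n - m = 36 - 27 = 9. Angles: θk = (2k + 1)·180°/9 = 20°, 60°, 100°, 140°, 180°, 220°, 260°, 300°, 340°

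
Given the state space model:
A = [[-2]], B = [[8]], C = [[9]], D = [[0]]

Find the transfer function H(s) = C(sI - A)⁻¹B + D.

(sI - A)⁻¹ = 1/(s + 2). H(s) = 9 × 8/(s + 2) + 0 = 72/(s + 2).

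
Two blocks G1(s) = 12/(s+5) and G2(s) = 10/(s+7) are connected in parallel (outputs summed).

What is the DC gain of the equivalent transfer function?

Parallel: G_eq = G1 + G2. DC gain = G1(0) + G2(0) = 12/5 + 10/7 = 2.4 + 1.4286 = 3.8286.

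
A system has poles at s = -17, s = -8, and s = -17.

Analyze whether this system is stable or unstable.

All poles are in the left half-plane. System is stable.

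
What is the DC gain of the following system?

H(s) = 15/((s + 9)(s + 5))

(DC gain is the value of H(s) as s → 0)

DC gain = H(0) = 15/(9 × 5) = 15/45 = 0.3333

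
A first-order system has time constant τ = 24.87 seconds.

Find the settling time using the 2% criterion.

For first-order system, 2% settling time ≈ 4τ = 4 × 24.87 = 99.48 s.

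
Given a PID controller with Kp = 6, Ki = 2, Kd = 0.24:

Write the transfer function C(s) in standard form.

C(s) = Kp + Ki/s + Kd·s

Substituting values: C(s) = 6 + 2/s + 0.24s = (0.24s² + 6s + 2)/s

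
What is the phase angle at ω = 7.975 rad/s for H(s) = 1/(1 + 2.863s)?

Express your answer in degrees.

Phase = -arctan(ωτ) = -arctan(7.975 × 2.863) = -87.5°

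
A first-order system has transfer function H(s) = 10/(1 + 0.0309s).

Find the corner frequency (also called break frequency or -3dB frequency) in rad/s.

Corner frequency = 1/τ = 1/0.0309 = 32.362 rad/s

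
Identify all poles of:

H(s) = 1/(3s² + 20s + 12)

Discriminant = 20² - 4×3×12 = 400 - 144 = 256 > 0, so two distinct real poles. Using quadratic formula: s = (-20 ± √256)/(2×3) = (-20 ± √256)/6, with √256 = 16. s₁ = -4/6 ≈ -0.6667, s₂ = -36/6 = -6. Poles: s₁ = -0.6667, s₂ = -6.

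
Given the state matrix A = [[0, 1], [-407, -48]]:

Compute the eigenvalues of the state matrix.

det(A - λI) = λ² - (-48)λ + 407 = (λ - (-37))(λ - (-11)). Eigenvalues: -37, -11.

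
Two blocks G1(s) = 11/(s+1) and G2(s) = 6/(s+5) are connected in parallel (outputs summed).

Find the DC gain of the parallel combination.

Parallel: G_eq = G1 + G2. DC gain = G1(0) + G2(0) = 11/1 + 6/5 = 11 + 1.2 = 12.2.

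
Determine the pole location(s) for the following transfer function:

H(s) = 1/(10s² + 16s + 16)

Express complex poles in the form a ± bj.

Discriminant = 16² - 4×10×16 = 256 - 640 = -384 < 0, so the poles are a complex conjugate pair s = (-16 ± j√384)/(2×10). Real part = -16/(2×10) = -16/20 = -0.8; imaginary part = ±√384/(2×10) ≈ 0.9798. Poles: s = -0.8 ± 0.9798j.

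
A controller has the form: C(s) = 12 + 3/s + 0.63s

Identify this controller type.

This is a Proportional-Integral-Derivative (PID) controller.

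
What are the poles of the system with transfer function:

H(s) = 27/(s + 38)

Pole is where denominator = 0: s + 38 = 0, so s = -38.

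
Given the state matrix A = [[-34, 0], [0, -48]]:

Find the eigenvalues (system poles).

For diagonal matrix, eigenvalues are diagonal entries: λ₁ = -34, λ₂ = -48.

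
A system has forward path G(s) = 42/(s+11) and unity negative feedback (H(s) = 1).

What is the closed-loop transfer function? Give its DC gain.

T(s) = G/(1+GH) = [42/(s+11)] / [1 + 42/(s+11)] = 42/(s+11+42) = 42/(s+53). DC gain = 42/53 = 0.7925.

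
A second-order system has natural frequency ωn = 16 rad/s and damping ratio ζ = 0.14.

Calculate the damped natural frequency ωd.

ωd = ωn√(1 - ζ²) = 16√(1 - 0.14²) = 15.84 rad/s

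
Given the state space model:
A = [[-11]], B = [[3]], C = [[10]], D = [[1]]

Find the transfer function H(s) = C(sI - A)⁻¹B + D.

(sI - A)⁻¹ = 1/(s + 11). H(s) = 10×3/(s + 11) + 1 = (s + 41)/(s + 11).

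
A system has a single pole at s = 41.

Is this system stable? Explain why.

Pole at s = 41 is in the right half-plane. Unstable.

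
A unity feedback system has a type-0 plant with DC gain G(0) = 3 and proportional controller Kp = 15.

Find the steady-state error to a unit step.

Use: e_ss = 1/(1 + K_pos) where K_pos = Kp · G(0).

K_pos = Kp · G(0) = 15 × 3 = 45. e_ss = 1/(1 + 45) = 0.0217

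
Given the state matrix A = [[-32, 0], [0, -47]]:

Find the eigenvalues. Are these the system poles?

For diagonal matrix, eigenvalues are diagonal entries: λ₁ = -32, λ₂ = -47. Eigenvalues of A = system poles.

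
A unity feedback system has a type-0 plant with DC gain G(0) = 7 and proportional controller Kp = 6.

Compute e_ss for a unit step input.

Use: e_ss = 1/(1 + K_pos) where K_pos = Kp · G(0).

K_pos = Kp · G(0) = 6 × 7 = 42. e_ss = 1/(1 + 42) = 0.0233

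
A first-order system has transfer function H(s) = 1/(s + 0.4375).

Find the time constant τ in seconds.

For H(s) = 1/(s + 1/τ), the pole is at -1/τ = -0.4375, so τ = 1/0.4375 = 2.2857 s.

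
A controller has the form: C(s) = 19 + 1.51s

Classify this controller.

This is a Proportional-Derivative (PD) controller.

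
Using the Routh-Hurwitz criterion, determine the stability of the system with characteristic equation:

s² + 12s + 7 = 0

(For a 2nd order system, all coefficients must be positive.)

Coefficients: 1, 12, 7. All positive, so system is stable.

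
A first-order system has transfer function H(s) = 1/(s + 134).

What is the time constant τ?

For H(s) = 1/(s + 1/τ), the pole is at -1/τ = -134, so τ = 1/134 = 0.0075 s.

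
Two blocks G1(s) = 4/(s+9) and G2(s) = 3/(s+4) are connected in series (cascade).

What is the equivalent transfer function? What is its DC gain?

Series: multiply transfer functions. G_eq = 4/(s+9) × 3/(s+4) = 12/((s+9)(s+4)). DC gain = 12/(9×4) = 0.3333.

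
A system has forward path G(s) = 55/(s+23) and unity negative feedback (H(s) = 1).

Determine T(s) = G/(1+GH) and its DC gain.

T(s) = G/(1+GH) = [55/(s+23)] / [1 + 55/(s+23)] = 55/(s+23+55) = 55/(s+78). DC gain = 55/78 = 0.7051.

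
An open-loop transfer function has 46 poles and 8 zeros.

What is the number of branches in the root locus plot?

Root locus has n branches where n = number of poles = 46.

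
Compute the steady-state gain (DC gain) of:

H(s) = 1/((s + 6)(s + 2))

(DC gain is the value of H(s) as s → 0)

DC gain = H(0) = 1/(6 × 2) = 1/12 = 0.0833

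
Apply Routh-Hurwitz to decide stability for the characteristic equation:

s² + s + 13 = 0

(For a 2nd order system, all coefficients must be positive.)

Coefficients: 1, 1, 13. All positive, so system is stable.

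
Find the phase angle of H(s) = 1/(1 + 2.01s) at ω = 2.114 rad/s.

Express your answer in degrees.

Phase = -arctan(ωτ) = -arctan(2.114 × 2.01) = -76.8°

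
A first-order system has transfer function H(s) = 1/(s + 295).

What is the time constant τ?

For H(s) = 1/(s + 1/τ), the pole is at -1/τ = -295, so τ = 1/295 = 0.0034 s.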